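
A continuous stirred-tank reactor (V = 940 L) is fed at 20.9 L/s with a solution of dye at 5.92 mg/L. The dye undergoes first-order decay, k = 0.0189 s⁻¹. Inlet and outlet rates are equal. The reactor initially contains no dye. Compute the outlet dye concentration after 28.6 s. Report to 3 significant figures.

Accumulation = in − out − consumed: V dC/dt = Q C_in − Q C − k V C.
This is linear with rate a = Q/V + k = 0.041134 s⁻¹.
C_ss = Q C_in/(Q + kV) = 3.1999 mg/L; C(t) = C_ss + (C₀ − C_ss) e^(−a t).
C(28.6) = 3.1999 + (-3.1999)·e^(−0.041134·28.6) = 3.1999 + (-3.1999)·0.30838 = 2.2131 mg/L.

2.21 mg/L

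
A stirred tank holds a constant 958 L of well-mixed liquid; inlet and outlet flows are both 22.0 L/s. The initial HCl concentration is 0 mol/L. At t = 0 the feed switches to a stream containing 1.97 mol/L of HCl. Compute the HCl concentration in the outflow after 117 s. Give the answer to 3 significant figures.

1.84 mol/L

Mass balance on the solute (V constant): V dC/dt = Q(C_in − C).
Rewrite as dC/dt + C/τ = C_in/τ, τ = V/Q = 43.545 s.
Solution: C(t) = C_in + (C₀ − C_in) e^(−t/τ).
C(117) = 1.97 + (0 − 1.97)·e^(−117/43.545) = 1.97 + (-1.9700)·0.068095 = 1.8359 mol/L.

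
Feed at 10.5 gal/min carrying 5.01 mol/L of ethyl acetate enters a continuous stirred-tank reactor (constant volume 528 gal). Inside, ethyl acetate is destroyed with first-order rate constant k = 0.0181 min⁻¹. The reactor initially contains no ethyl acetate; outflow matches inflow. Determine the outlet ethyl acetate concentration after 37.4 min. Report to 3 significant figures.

1.99 mol/L

Accumulation = in − out − consumed: V dC/dt = Q C_in − Q C − k V C.
dC/dt = (Q/V) C_in − (Q/V + k) C; effective rate a = Q/V + k = 0.019886 + 0.0181 = 0.037986 min⁻¹.
C_ss = Q C_in/(Q + kV) = 2.6228 mol/L; C(t) = C_ss + (C₀ − C_ss) e^(−a t).
C(37.4) = 2.6228 + (-2.6228)·e^(−0.037986·37.4) = 2.6228 + (-2.6228)·0.24155 = 1.9893 mol/L.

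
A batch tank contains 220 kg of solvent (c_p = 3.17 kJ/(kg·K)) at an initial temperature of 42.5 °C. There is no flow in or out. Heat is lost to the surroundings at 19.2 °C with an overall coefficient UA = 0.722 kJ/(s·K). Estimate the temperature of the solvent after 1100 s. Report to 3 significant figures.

M c_p dT/dt = −UA(T − T_amb).
dT/dt = (T_ss − T)/τ with T_ss = T_amb = 19.200 °C, τ = M c_p/UA = 220·3.17/0.722 = 965.93 s.
Solution: T(t) = T_ss + (T₀ − T_ss) e^(−t/τ).
T(1100) = 19.200 + (23.300)·0.32020 = 26.661 °C.

26.7 °C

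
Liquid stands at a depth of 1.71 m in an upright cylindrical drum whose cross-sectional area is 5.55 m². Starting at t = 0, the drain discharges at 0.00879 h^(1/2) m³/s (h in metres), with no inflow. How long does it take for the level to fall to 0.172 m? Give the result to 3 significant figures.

Mass balance (ρ constant): A dh/dt = −0.00879 √h.
∫ h^(−1/2) dh = −(0.00879/A) ∫ dt, giving 2√h = 2√h₀ − (0.00879/A) t.
t = 2A(√h₀ − √h)/0.00879 = 2·5.55·(√1.71 − √0.172)/0.00879
  = 11.100 × (1.3077 − 0.41473) / 0.00879 = 1127.6 s.

1130 s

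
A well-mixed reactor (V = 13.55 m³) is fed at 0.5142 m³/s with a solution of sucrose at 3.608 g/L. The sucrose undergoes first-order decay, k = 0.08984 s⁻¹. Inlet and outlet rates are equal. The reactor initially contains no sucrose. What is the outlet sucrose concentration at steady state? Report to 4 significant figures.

Species balance: V dC/dt = Q C_in − Q C − k V C.
Steady state (dC/dt = 0): C_ss = Q C_in/(Q + kV) = C_in/(1 + kV/Q).
C_ss = 0.5142·3.608/(0.5142 + 0.08984·13.55) = 1.85523/1.73153 = 1.07144 g/L.

1.071 g/L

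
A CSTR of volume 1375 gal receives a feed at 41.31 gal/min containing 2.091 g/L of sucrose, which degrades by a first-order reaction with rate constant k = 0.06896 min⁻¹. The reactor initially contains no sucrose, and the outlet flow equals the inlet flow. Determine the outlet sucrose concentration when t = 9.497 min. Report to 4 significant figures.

Accumulation = in − out − consumed: V dC/dt = Q C_in − Q C − k V C.
This is linear with rate a = Q/V + k = 0.0990036 min⁻¹.
C_ss = Q C_in/(Q + kV) = 0.634535 g/L; C(t) = C_ss + (C₀ − C_ss) e^(−a t).
C(9.497) = 0.634535 + (-0.634535)·e^(−0.0990036·9.497) = 0.634535 + (-0.634535)·0.390535 = 0.386727 g/L.

0.3867 g/L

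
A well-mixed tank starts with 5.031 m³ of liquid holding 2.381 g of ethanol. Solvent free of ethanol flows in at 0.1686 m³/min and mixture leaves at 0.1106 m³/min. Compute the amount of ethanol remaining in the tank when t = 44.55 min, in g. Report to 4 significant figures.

1.080 g

Total volume: dV/dt = Q_in − Q_out = 0.0580000 m³/min, so V(t) = 5.031 + 0.0580000 t and V(44.55) = 7.61490 m³.
Solute balance: dm/dt = 0 − Q_out C = −Q_out m/V(t).
Separate: dm/m = −Q_out dt/V(t) ⇒ ln(m/m₀) = −(Q_out/(Q_in−Q_out)) ln(V/V₀).
m = m₀ (V₀/V)^(Q_out/(Q_in−Q_out)) = 2.381 × (5.031/7.61490)^(1.90690) = 1.08019 g.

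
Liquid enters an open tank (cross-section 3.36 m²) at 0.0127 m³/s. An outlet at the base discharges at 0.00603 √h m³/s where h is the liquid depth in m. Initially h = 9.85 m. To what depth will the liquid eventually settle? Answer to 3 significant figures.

A dh/dt = Q_in − 0.00603 √h. Steady state requires inflow = outflow:
Q_in = 0.00603 √h_ss ⇒ √h_ss = 0.0127/0.00603 = 2.1061.
h_ss = 2.1061² = 4.4358 m. (Since h₀ = 9.85 m > h_ss, the level will fall toward this value.)

4.44 m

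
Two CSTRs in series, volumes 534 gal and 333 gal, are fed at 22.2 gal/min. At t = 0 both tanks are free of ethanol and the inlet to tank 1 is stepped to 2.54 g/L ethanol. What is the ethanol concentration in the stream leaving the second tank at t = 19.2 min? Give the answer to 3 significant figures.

0.672 g/L

Each tank obeys Vᵢ dCᵢ/dt = Q(Cᵢ₋₁ − Cᵢ), so τᵢ = Vᵢ/Q.
τ₁ = 534/22.2 = 24.054 min; τ₂ = 333/22.2 = 15.000 min.
Solving the cascade with C₁(0)=C₂(0)=0 gives C₂(t) = C_in[1 − (τ₁ e^(−t/τ₁) − τ₂ e^(−t/τ₂))/(τ₁ − τ₂)].
At t = 19.2: e^(−t/τ₁) = 0.45014, e^(−t/τ₂) = 0.27804.
C₂ = 2.54·[1 − (24.054·0.45014 − 15.000·0.27804)/(9.0541)] = 2.54·0.26474 = 0.67244 g/L.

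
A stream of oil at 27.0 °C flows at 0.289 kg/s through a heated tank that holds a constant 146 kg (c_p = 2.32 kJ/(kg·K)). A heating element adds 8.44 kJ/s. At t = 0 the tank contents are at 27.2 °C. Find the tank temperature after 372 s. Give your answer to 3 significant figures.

33.7 °C

M c_p dT/dt = ṁ c_p (T_in − T) + Q̇.
Rearrange: dT/dt = (T_ss − T)/τ with τ = M/ṁ = 505.19 s and T_ss = T_in + Q̇/(ṁ c_p) = 39.588 °C.
T approaches T_ss exponentially: T(t) = T_ss + (T₀ − T_ss) e^(−t/τ).
T(372) = 39.588 + (-12.388)·e^(−372/505.19) = 39.588 + (-12.388)·0.47886 = 33.656 °C.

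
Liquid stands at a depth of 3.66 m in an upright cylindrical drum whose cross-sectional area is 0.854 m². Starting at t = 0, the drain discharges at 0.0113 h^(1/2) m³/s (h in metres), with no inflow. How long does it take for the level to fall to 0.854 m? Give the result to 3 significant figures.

Unsteady balance on liquid volume: A dh/dt = −0.0113 √h.
∫ h^(−1/2) dh = −(0.0113/A) ∫ dt, giving 2√h = 2√h₀ − (0.0113/A) t.
t = 2A(√h₀ − √h)/0.0113 = 2·0.854·(√3.66 − √0.854)/0.0113
  = 1.7080 × (1.9131 − 0.92412) / 0.0113 = 149.49 s.

149 s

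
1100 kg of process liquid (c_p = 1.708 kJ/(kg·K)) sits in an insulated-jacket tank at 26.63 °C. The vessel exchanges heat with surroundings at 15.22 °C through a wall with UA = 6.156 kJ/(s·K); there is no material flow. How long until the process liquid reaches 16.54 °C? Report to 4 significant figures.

Unsteady energy balance on the tank contents: M c_p dT/dt = −UA(T − T_amb).
τ = M c_p/UA = 305.198 s; T_ss = T_amb = 15.2200 °C.
T(t) = T_ss + (T₀ − T_ss)e^(−t/τ); set T = 16.54:
t = −τ ln[(T − T_ss)/(T₀ − T_ss)] = −305.198 · ln(0.115688) = 658.269 s.

658.3 s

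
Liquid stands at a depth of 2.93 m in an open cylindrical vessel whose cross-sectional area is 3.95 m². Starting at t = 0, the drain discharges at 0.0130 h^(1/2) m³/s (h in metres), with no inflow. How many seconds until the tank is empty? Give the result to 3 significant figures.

A dh/dt = −Q_out = −0.0130 √h.
This is separable: 2 d(√h)/dt = −0.0130/A, so √h = √h₀ − (0.0130/(2A)) t.
Set h = 0: 2√h₀ = (0.0130/A) t_empty ⇒ t_empty = 2A√h₀/0.0130.
t_empty = 2·3.95·√2.93/0.0130 = 7.9000·1.7117/0.0130 = 1040.2 s.

1040 s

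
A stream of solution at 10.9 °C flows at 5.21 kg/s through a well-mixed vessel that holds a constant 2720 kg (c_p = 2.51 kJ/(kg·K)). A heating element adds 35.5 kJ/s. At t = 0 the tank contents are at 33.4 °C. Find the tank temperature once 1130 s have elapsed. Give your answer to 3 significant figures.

15.9 °C

M c_p dT/dt = ṁ c_p (T_in − T) + Q̇.
Rearrange: dT/dt = (T_ss − T)/τ with τ = M/ṁ = 522.07 s and T_ss = T_in + Q̇/(ṁ c_p) = 13.615 °C.
This is linear first-order; T(t) = T_ss + (T₀ − T_ss) e^(−t/τ).
T(1130) = 13.615 + (19.785)·e^(−1130/522.07) = 13.615 + (19.785)·0.11481 = 15.886 °C.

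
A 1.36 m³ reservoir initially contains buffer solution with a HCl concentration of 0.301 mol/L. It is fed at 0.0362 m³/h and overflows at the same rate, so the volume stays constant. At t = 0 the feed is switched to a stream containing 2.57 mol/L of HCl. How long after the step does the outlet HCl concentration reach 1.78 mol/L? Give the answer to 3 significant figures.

39.6 h

Species balance: V dC/dt = Q(C_in − C) ⇒ τ = V/Q = 37.569 h.
C(t) = C_in + (C₀ − C_in) e^(−t/τ). Set C = 1.78 and solve for t:
e^(−t/τ) = (C − C_in)/(C₀ − C_in) = (1.78 − 2.57)/(0.301 − 2.57) = 0.34817
t = −τ ln(…) = 37.569 × 1.0551 = 39.638 h.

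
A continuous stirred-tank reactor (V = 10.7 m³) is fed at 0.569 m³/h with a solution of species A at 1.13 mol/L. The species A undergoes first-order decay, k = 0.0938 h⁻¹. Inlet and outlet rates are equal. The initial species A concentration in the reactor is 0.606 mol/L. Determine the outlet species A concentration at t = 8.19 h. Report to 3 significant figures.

0.468 mol/L

Accumulation = in − out − consumed: V dC/dt = Q C_in − Q C − k V C.
dC/dt = (Q/V) C_in − (Q/V + k) C; effective rate a = Q/V + k = 0.053178 + 0.0938 = 0.14698 h⁻¹.
C_ss = Q C_in/(Q + kV) = 0.40884 mol/L; C(t) = C_ss + (C₀ − C_ss) e^(−a t).
C(8.19) = 0.40884 + (0.19716)·e^(−0.14698·8.19) = 0.40884 + (0.19716)·0.30007 = 0.46800 mol/L.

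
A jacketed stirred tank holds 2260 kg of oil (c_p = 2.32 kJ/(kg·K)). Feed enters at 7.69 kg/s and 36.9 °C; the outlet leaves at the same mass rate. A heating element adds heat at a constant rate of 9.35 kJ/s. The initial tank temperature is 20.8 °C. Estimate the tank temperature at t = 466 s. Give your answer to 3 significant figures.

Unsteady energy balance on the tank contents: M c_p dT/dt = ṁ c_p (T_in − T) + 9.35.
Rearrange: dT/dt = (T_ss − T)/τ with τ = M/ṁ = 293.89 s and T_ss = T_in + Q̇/(ṁ c_p) = 37.424 °C.
This is linear first-order; T(t) = T_ss + (T₀ − T_ss) e^(−t/τ).
T(466) = 37.424 + (-16.624)·e^(−466/293.89) = 37.424 + (-16.624)·0.20482 = 34.019 °C.

34.0 °C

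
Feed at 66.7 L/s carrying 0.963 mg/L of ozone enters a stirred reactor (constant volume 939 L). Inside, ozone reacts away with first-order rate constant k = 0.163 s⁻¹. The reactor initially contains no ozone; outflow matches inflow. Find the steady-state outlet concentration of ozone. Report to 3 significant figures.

Accumulation = in − out − consumed: V dC/dt = Q C_in − Q C − k V C.
At steady state: 0 = Q C_in − (Q + kV) C_ss, so C_ss = Q C_in/(Q + kV).
C_ss = 66.7·0.963/(66.7 + 0.163·939) = 64.232/219.76 = 0.29229 mg/L.

0.292 mg/L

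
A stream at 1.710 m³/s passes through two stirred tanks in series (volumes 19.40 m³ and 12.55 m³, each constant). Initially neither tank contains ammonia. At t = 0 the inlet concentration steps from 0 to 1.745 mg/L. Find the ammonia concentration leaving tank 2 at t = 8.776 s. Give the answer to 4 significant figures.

0.4319 mg/L

Species balance on tank i: dCᵢ/dt = (Cᵢ₋₁ − Cᵢ)/τᵢ with τᵢ = Vᵢ/Q.
τ₁ = 19.40/1.710 = 11.3450 s; τ₂ = 12.55/1.710 = 7.33918 s.
Solving the cascade with C₁(0)=C₂(0)=0 gives C₂(t) = C_in[1 − (τ₁ e^(−t/τ₁) − τ₂ e^(−t/τ₂))/(τ₁ − τ₂)].
At t = 8.776: e^(−t/τ₁) = 0.461370, e^(−t/τ₂) = 0.302470.
C₂ = 1.745·[1 − (11.3450·0.461370 − 7.33918·0.302470)/(4.00585)] = 1.745·0.247506 = 0.431898 mg/L.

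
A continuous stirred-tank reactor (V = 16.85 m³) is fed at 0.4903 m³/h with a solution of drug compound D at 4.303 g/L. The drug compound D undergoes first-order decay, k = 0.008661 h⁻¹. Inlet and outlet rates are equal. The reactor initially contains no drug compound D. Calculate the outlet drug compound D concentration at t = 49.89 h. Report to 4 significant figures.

Accumulation = in − out − consumed: V dC/dt = Q C_in − Q C − k V C.
dC/dt = (Q/V) C_in − (Q/V + k) C; effective rate a = Q/V + k = 0.0290979 + 0.008661 = 0.0377589 h⁻¹.
C_ss = Q C_in/(Q + kV) = 3.31599 g/L; C(t) = C_ss + (C₀ − C_ss) e^(−a t).
C(49.89) = 3.31599 + (-3.31599)·e^(−0.0377589·49.89) = 3.31599 + (-3.31599)·0.152012 = 2.81192 g/L.

2.812 g/L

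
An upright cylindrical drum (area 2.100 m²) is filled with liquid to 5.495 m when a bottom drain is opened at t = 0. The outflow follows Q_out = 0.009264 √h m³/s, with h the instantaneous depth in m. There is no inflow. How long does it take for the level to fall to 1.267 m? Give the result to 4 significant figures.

With no inflow, A dh/dt = −0.009264 √h.
This is separable: 2 d(√h)/dt = −0.009264/A, so √h = √h₀ − (0.009264/(2A)) t.
t = 2A(√h₀ − √h)/0.009264 = 2·2.100·(√5.495 − √1.267)/0.009264
  = 4.20000 × (2.34414 − 1.12561) / 0.009264 = 552.443 s.

552.4 s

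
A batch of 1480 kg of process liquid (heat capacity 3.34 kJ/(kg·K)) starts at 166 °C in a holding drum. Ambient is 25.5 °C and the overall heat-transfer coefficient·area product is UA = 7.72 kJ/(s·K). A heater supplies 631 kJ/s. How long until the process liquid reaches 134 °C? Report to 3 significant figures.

504 s

Heat balance on the well-mixed liquid: M c_p dT/dt = −UA(T − T_amb) + Q̇.
τ = M c_p/UA = 640.31 s; T_ss = T_amb + Q̇/UA = 25.5 + 631/7.72 = 107.24 °C.
T(t) = T_ss + (T₀ − T_ss)e^(−t/τ); set T = 134:
t = −τ ln[(T − T_ss)/(T₀ − T_ss)] = −640.31 · ln(0.45545) = 503.58 s.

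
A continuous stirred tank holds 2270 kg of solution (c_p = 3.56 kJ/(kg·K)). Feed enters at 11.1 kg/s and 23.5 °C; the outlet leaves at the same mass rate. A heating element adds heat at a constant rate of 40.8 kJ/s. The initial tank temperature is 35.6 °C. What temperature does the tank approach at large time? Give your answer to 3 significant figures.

24.5 °C

Heat balance on the well-mixed liquid: M c_p dT/dt = ṁ c_p (T_in − T) + 40.8.
At steady state dT/dt = 0 ⇒ T_ss = T_in + Q̇/(ṁ c_p) = 23.5 + 40.8/(11.1·3.56) = 24.532 °C.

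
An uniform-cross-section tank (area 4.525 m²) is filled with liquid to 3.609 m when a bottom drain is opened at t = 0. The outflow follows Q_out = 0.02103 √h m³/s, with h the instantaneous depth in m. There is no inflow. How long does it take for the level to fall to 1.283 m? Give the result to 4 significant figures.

330.1 s

With no inflow, A dh/dt = −0.02103 √h.
∫ h^(−1/2) dh = −(0.02103/A) ∫ dt, giving 2√h = 2√h₀ − (0.02103/A) t.
t = 2A(√h₀ − √h)/0.02103 = 2·4.525·(√3.609 − √1.283)/0.02103
  = 9.05000 × (1.89974 − 1.13270) / 0.02103 = 330.087 s.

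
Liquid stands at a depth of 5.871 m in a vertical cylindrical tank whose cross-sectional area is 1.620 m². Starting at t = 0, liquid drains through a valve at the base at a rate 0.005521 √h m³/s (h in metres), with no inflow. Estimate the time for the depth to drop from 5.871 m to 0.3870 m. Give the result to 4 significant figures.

1057 s

A dh/dt = −Q_out = −0.005521 √h.
This is separable: 2 d(√h)/dt = −0.005521/A, so √h = √h₀ − (0.005521/(2A)) t.
t = 2A(√h₀ − √h)/0.005521 = 2·1.620·(√5.871 − √0.3870)/0.005521
  = 3.24000 × (2.42301 − 0.622093) / 0.005521 = 1056.87 s.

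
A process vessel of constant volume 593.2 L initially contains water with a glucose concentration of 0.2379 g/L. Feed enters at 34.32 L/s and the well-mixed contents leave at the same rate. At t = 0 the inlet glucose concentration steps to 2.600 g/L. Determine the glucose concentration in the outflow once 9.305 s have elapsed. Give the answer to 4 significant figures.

Mass balance on the solute (V constant): V dC/dt = Q(C_in − C).
Time constant τ = V/Q = 593.2/34.32 = 17.2844 s.
Integrating: C(t) = C_in + (C₀ − C_in) e^(−t/τ).
C(9.305) = 2.600 + (0.2379 − 2.600)·e^(−9.305/17.2844) = 2.600 + (-2.36210)·0.583712 = 1.22121 g/L.

1.221 g/L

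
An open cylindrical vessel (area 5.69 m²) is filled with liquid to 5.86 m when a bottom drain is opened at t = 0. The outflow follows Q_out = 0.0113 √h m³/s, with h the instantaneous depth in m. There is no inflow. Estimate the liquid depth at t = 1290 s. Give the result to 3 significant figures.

A dh/dt = −Q_out = −0.0113 √h.
This is separable: 2 d(√h)/dt = −0.0113/A, so √h = √h₀ − (0.0113/(2A)) t.
√h = √5.86 − 0.0113·1290/(2·5.69) = 2.4207 − 1.2809 = 1.1398.
h = 1.1398² = 1.2992 m.

1.30 m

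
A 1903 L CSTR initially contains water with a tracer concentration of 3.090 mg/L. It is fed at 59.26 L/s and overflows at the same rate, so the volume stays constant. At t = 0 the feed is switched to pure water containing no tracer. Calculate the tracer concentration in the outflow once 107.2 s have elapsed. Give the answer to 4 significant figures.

Unsteady species balance (constant V, well mixed): V dC/dt = Q(C_in − C).
So dC/dt = (C_in − C)/τ with τ = V/Q = 1903/59.26 = 32.1127 s.
This is linear first-order; C(t) = C_in + (C₀ − C_in) e^(−t/τ).
C(107.2) = 0 + (3.090 − 0)·e^(−107.2/32.1127) = 0 + (3.09000)·0.0354994 = 0.109693 mg/L.

0.1097 mg/L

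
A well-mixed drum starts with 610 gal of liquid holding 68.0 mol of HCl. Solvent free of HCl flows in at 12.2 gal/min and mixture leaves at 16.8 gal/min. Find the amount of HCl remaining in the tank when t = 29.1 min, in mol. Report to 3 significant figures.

Total volume: dV/dt = Q_in − Q_out = -4.6000 gal/min, so V(t) = 610 − 4.6000 t and V(29.1) = 476.14 gal.
Solute balance: dm/dt = 0 − Q_out C = −Q_out m/V(t).
dm/m = −Q_out dt/(V₀ − 4.6000 t); integrating gives ln(m/m₀) = −(Q_out/(Q_in−Q_out)) ln(V/V₀).
m = m₀ (V₀/V)^(Q_out/(Q_in−Q_out)) = 68.0 × (610/476.14)^(-3.6522) = 27.514 mol.

27.5 mol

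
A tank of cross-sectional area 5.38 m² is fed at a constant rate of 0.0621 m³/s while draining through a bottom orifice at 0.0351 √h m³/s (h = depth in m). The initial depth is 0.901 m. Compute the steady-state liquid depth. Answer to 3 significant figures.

Level balance: A dh/dt = 0.0621 − 0.0351 √h. Setting dh/dt = 0:
Q_in = 0.0351 √h_ss ⇒ √h_ss = 0.0621/0.0351 = 1.7692.
h_ss = 1.7692² = 3.1302 m. (Since h₀ = 0.901 m < h_ss, the level will rise toward this value.)

3.13 m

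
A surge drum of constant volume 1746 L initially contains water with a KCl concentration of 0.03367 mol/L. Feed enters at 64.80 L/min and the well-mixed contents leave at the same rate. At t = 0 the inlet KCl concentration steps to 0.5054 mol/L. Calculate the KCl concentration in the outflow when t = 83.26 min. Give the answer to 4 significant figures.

Mass balance on the solute (V constant): V dC/dt = Q(C_in − C).
Time constant τ = V/Q = 1746/64.80 = 26.9444 min.
Solution: C(t) = C_in + (C₀ − C_in) e^(−t/τ).
C(83.26) = 0.5054 + (0.03367 − 0.5054)·e^(−83.26/26.9444) = 0.5054 + (-0.471730)·0.0454991 = 0.483937 mol/L.

0.4839 mol/L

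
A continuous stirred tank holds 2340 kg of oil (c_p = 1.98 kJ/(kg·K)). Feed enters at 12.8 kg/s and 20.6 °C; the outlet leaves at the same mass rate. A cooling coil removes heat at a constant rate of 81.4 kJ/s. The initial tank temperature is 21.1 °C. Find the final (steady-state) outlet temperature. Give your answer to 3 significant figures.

Energy balance: M c_p dT/dt = ṁ c_p (T_in − T) − 81.4.
At steady state dT/dt = 0 ⇒ T_ss = T_in − Q̇/(ṁ c_p) = 20.6 − 81.4/(12.8·1.98) = 17.388 °C.

17.4 °C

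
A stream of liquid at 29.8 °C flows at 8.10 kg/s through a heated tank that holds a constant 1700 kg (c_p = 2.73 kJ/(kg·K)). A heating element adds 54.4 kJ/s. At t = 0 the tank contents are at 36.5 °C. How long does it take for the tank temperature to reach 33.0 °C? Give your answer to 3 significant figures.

M c_p dT/dt = ṁ c_p (T_in − T) + Q̇.
τ = M/ṁ = 209.88 s; T_ss = T_in + Q̇/(ṁ c_p) = 32.260 °C.
T(t) = T_ss + (T₀ − T_ss) e^(−t/τ). Set T = 33.0:
e^(−t/τ) = (33.0 − 32.260)/(36.5 − 32.260) = 0.17451
t = −209.88 · ln(0.17451) = 366.40 s.

366 s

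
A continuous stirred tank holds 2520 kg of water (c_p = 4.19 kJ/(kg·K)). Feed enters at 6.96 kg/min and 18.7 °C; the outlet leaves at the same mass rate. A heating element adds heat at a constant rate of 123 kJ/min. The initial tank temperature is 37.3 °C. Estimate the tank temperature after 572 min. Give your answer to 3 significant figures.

M c_p dT/dt = ṁ c_p (T_in − T) + Q̇.
Rearrange: dT/dt = (T_ss − T)/τ with τ = M/ṁ = 362.07 min and T_ss = T_in + Q̇/(ṁ c_p) = 22.918 °C.
Solution: T(t) = T_ss + (T₀ − T_ss) e^(−t/τ).
T(572) = 22.918 + (14.382)·e^(−572/362.07) = 22.918 + (14.382)·0.20601 = 25.881 °C.

25.9 °C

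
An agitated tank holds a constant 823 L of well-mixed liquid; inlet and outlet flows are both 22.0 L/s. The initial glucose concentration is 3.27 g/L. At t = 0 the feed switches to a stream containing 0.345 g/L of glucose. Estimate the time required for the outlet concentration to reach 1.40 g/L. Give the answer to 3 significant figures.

Unsteady species balance (constant V, well mixed): V dC/dt = Q(C_in − C), so τ = V/Q = 37.409 s.
C(t) = C_in + (C₀ − C_in) e^(−t/τ). Set C = 1.40 and solve for t:
e^(−t/τ) = (C − C_in)/(C₀ − C_in) = (1.40 − 0.345)/(3.27 − 0.345) = 0.36068
t = −τ ln(…) = 37.409 × 1.0198 = 38.148 s.

38.1 s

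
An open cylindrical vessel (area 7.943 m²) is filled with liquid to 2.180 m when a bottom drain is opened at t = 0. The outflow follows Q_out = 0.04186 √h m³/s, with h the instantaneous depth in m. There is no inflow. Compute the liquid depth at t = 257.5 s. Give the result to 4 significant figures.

0.6367 m

Volume balance on the tank: A dh/dt = −0.04186 √h.
Separate and integrate: 2(√h − √h₀) = −(0.04186/A) t.
√h = √2.180 − 0.04186·257.5/(2·7.943) = 1.47648 − 0.678519 = 0.797963.
h = 0.797963² = 0.636746 m.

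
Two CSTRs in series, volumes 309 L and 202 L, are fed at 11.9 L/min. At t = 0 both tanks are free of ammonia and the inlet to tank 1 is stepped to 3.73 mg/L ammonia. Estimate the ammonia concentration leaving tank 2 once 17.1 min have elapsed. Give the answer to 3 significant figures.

0.726 mg/L

Each tank obeys Vᵢ dCᵢ/dt = Q(Cᵢ₋₁ − Cᵢ), so τᵢ = Vᵢ/Q.
τ₁ = 309/11.9 = 25.966 min; τ₂ = 202/11.9 = 16.975 min.
Tank 1: C₁ = C_in(1 − e^(−t/τ₁)). Tank 2 (τ₁ ≠ τ₂): C₂ = C_in[1 − (τ₁ e^(−t/τ₁) − τ₂ e^(−t/τ₂))/(τ₁ − τ₂)].
At t = 17.1: e^(−t/τ₁) = 0.51760, e^(−t/τ₂) = 0.36518.
C₂ = 3.73·[1 − (25.966·0.51760 − 16.975·0.36518)/(8.9916)] = 3.73·0.19463 = 0.72598 mg/L.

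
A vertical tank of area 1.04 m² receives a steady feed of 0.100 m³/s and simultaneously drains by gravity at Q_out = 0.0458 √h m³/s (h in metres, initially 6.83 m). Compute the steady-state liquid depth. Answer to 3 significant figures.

4.77 m

A dh/dt = Q_in − 0.0458 √h. Steady state requires inflow = outflow:
Q_in = 0.0458 √h_ss ⇒ √h_ss = 0.100/0.0458 = 2.1834.
h_ss = 2.1834² = 4.7673 m. (Since h₀ = 6.83 m > h_ss, the level will fall toward this value.)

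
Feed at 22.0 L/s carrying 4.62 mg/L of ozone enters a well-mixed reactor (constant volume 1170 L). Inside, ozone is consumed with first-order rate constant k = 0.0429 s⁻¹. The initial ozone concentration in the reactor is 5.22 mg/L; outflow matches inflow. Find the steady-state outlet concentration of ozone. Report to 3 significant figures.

Species balance: V dC/dt = Q C_in − Q C − k V C.
Steady state (dC/dt = 0): C_ss = Q C_in/(Q + kV) = C_in/(1 + kV/Q).
C_ss = 22.0·4.62/(22.0 + 0.0429·1170) = 101.64/72.193 = 1.4079 mg/L.

1.41 mg/L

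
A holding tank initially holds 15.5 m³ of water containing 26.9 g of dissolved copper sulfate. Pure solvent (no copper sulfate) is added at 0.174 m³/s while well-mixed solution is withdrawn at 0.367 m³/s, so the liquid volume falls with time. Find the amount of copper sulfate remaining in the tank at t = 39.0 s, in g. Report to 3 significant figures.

7.60 g

Let m(t) be the amount of copper sulfate. Volume: V(t) = V₀ + (Q_in − Q_out) t = 15.5 − 0.19300 t; V(39.0) = 7.9730 m³.
Species balance (pure solvent in): dm/dt = −Q_out · m/V(t).
dm/m = −Q_out dt/(V₀ − 0.19300 t); integrating gives ln(m/m₀) = −(Q_out/(Q_in−Q_out)) ln(V/V₀).
m = m₀ (V₀/V)^(Q_out/(Q_in−Q_out)) = 26.9 × (15.5/7.9730)^(-1.9016) = 7.5990 g.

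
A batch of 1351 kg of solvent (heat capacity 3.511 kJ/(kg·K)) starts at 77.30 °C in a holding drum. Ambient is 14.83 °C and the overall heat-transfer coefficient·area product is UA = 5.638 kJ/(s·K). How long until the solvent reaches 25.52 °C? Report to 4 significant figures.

1485 s

M c_p dT/dt = −UA(T − T_amb).
τ = M c_p/UA = 841.320 s; T_ss = T_amb = 14.8300 °C.
T(t) = T_ss + (T₀ − T_ss)e^(−t/τ); set T = 25.52:
t = −τ ln[(T − T_ss)/(T₀ − T_ss)] = −841.320 · ln(0.171122) = 1485.25 s.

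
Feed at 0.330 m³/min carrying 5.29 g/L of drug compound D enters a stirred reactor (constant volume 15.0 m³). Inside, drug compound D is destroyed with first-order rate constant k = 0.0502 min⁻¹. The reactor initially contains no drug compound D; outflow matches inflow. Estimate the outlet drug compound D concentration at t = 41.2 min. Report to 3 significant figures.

Accumulation = in − out − consumed: V dC/dt = Q C_in − Q C − k V C.
This is linear with rate a = Q/V + k = 0.072200 min⁻¹.
C_ss = Q C_in/(Q + kV) = 1.6119 g/L; C(t) = C_ss + (C₀ − C_ss) e^(−a t).
C(41.2) = 1.6119 + (-1.6119)·e^(−0.072200·41.2) = 1.6119 + (-1.6119)·0.051066 = 1.5296 g/L.

1.53 g/L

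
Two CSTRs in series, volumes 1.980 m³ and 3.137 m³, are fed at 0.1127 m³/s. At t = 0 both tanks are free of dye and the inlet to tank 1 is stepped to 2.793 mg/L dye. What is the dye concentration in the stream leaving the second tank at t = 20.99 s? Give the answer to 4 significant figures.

0.6777 mg/L

Time constants: τᵢ = Vᵢ/Q for each well-mixed tank.
τ₁ = 1.980/0.1127 = 17.5688 s; τ₂ = 3.137/0.1127 = 27.8350 s.
Tank 1: C₁ = C_in(1 − e^(−t/τ₁)). Tank 2 (τ₁ ≠ τ₂): C₂ = C_in[1 − (τ₁ e^(−t/τ₁) − τ₂ e^(−t/τ₂))/(τ₁ − τ₂)].
At t = 20.99: e^(−t/τ₁) = 0.302785, e^(−t/τ₂) = 0.470440.
C₂ = 2.793·[1 − (17.5688·0.302785 − 27.8350·0.470440)/(-10.2662)] = 2.793·0.242648 = 0.677717 mg/L.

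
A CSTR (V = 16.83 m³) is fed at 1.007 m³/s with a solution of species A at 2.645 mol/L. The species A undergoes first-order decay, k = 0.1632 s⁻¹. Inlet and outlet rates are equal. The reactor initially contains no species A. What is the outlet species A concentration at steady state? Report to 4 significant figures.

0.7096 mol/L

Accumulation = in − out − consumed: V dC/dt = Q C_in − Q C − k V C.
At steady state: 0 = Q C_in − (Q + kV) C_ss, so C_ss = Q C_in/(Q + kV).
C_ss = 1.007·2.645/(1.007 + 0.1632·16.83) = 2.66351/3.75366 = 0.709579 mol/L.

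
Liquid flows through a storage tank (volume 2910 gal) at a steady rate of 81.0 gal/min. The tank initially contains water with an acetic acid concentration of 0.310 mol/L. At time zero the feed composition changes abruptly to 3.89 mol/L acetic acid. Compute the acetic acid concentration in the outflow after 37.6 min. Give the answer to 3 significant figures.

2.63 mol/L

Mass balance on the solute (V constant): V dC/dt = Q(C_in − C).
Time constant τ = V/Q = 2910/81.0 = 35.926 min.
This is linear first-order; C(t) = C_in + (C₀ − C_in) e^(−t/τ).
C(37.6) = 3.89 + (0.310 − 3.89)·e^(−37.6/35.926) = 3.89 + (-3.5800)·0.35113 = 2.6330 mol/L.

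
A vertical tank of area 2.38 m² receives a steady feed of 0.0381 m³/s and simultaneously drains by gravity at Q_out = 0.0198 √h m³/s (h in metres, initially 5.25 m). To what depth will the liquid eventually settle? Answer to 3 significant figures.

A dh/dt = Q_in − 0.0198 √h. Steady state requires inflow = outflow:
Q_in = 0.0198 √h_ss ⇒ √h_ss = 0.0381/0.0198 = 1.9242.
h_ss = 1.9242² = 3.7027 m. (Since h₀ = 5.25 m > h_ss, the level will fall toward this value.)

3.70 m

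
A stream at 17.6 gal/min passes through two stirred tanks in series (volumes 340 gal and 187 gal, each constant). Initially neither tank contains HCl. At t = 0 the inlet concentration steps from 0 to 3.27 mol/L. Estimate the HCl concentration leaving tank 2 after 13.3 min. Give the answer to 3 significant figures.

0.763 mol/L

Time constants: τᵢ = Vᵢ/Q for each well-mixed tank.
τ₁ = 340/17.6 = 19.318 min; τ₂ = 187/17.6 = 10.625 min.
Tank 1: C₁ = C_in(1 − e^(−t/τ₁)). Tank 2 (τ₁ ≠ τ₂): C₂ = C_in[1 − (τ₁ e^(−t/τ₁) − τ₂ e^(−t/τ₂))/(τ₁ − τ₂)].
At t = 13.3: e^(−t/τ₁) = 0.50234, e^(−t/τ₂) = 0.28600.
C₂ = 3.27·[1 − (19.318·0.50234 − 10.625·0.28600)/(8.6932)] = 3.27·0.23324 = 0.76268 mol/L.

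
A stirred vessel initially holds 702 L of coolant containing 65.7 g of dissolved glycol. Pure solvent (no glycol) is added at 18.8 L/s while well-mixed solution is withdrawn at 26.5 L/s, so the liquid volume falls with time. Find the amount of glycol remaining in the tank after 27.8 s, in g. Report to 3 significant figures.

18.8 g

Let m(t) be the amount of glycol. Volume: V(t) = V₀ + (Q_in − Q_out) t = 702 − 7.7000 t; V(27.8) = 487.94 L.
Species balance (pure solvent in): dm/dt = −Q_out · m/V(t).
Separate: dm/m = −Q_out dt/V(t) ⇒ ln(m/m₀) = −(Q_out/(Q_in−Q_out)) ln(V/V₀).
m = m₀ (V₀/V)^(Q_out/(Q_in−Q_out)) = 65.7 × (702/487.94)^(-3.4416) = 18.789 g.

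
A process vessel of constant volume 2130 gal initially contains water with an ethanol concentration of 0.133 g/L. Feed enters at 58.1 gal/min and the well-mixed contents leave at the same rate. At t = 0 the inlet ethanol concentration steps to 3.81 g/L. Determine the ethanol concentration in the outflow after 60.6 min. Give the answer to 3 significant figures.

Unsteady species balance (constant V, well mixed): V dC/dt = Q(C_in − C).
Rewrite as dC/dt + C/τ = C_in/τ, τ = V/Q = 36.661 min.
This is linear first-order; C(t) = C_in + (C₀ − C_in) e^(−t/τ).
C(60.6) = 3.81 + (0.133 − 3.81)·e^(−60.6/36.661) = 3.81 + (-3.6770)·0.19148 = 3.1059 g/L.

3.11 g/L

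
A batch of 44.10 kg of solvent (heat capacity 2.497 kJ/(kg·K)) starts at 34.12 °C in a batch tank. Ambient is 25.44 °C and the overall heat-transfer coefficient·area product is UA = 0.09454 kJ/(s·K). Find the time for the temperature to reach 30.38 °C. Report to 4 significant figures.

656.5 s

Lumped-capacitance energy balance: M c_p dT/dt = UA(T_amb − T).
τ = M c_p/UA = 1164.77 s; T_ss = T_amb = 25.4400 °C.
T(t) = T_ss + (T₀ − T_ss)e^(−t/τ); set T = 30.38:
t = −τ ln[(T − T_ss)/(T₀ − T_ss)] = −1164.77 · ln(0.569124) = 656.532 s.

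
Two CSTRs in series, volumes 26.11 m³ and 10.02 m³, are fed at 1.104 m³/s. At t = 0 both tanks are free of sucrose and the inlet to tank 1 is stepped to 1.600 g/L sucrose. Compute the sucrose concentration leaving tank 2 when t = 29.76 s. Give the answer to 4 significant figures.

Time constants: τᵢ = Vᵢ/Q for each well-mixed tank.
τ₁ = 26.11/1.104 = 23.6504 s; τ₂ = 10.02/1.104 = 9.07609 s.
Solving the cascade with C₁(0)=C₂(0)=0 gives C₂(t) = C_in[1 − (τ₁ e^(−t/τ₁) − τ₂ e^(−t/τ₂))/(τ₁ − τ₂)].
At t = 29.76: e^(−t/τ₁) = 0.284128, e^(−t/τ₂) = 0.0376679.
C₂ = 1.600·[1 − (23.6504·0.284128 − 9.07609·0.0376679)/(14.5743)] = 1.600·0.562390 = 0.899824 g/L.

0.8998 g/L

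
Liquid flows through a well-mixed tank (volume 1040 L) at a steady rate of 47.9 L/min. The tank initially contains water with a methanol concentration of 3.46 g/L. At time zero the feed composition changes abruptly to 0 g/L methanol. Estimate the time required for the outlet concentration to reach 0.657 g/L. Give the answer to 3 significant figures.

Accumulation = in − out for the solute gives V dC/dt = Q(C_in − C), so τ = V/Q = 21.712 min.
C(t) = C_in + (C₀ − C_in) e^(−t/τ). Set C = 0.657 and solve for t:
e^(−t/τ) = (C − C_in)/(C₀ − C_in) = (0.657 − 0)/(3.46 − 0) = 0.18988
t = −τ ln(…) = 21.712 × 1.6613 = 36.071 min.

36.1 min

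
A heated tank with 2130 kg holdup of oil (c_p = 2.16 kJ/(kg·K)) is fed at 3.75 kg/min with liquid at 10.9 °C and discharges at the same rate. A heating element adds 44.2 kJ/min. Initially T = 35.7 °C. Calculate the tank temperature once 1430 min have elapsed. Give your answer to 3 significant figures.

17.9 °C

M c_p dT/dt = ṁ c_p (T_in − T) + Q̇.
τ = M/ṁ = 568.00 min; T_ss = T_in + Q̇/(ṁ c_p) = 10.9 + 44.2/(3.75·2.16) = 16.357 °C.
This is linear first-order; T(t) = T_ss + (T₀ − T_ss) e^(−t/τ).
T(1430) = 16.357 + (19.343)·e^(−1430/568.00) = 16.357 + (19.343)·0.080652 = 17.917 °C.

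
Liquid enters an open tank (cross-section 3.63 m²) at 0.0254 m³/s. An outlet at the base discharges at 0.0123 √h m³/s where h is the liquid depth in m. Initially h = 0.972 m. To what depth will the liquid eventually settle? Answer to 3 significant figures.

4.26 m

Level balance: A dh/dt = 0.0254 − 0.0123 √h. Setting dh/dt = 0:
Q_in = 0.0123 √h_ss ⇒ √h_ss = 0.0254/0.0123 = 2.0650.
h_ss = 2.0650² = 4.2644 m. (Since h₀ = 0.972 m < h_ss, the level will rise toward this value.)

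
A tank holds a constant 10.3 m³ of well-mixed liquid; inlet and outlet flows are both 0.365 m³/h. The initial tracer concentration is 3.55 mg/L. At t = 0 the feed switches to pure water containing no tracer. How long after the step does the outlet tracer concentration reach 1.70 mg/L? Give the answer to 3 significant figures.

Species balance: V dC/dt = Q(C_in − C) ⇒ τ = V/Q = 28.219 h.
C(t) = C_in + (C₀ − C_in) e^(−t/τ). Set C = 1.70 and solve for t:
e^(−t/τ) = (C − C_in)/(C₀ − C_in) = (1.70 − 0)/(3.55 − 0) = 0.47887
t = −τ ln(…) = 28.219 × 0.73632 = 20.778 h.

20.8 h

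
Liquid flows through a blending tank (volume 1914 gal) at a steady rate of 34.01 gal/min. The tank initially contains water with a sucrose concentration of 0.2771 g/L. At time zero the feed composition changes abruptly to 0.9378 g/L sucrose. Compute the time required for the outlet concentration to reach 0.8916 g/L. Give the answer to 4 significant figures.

Transient balance on the dissolved component: V dC/dt = Q(C_in − C), so τ = V/Q = 56.2776 min.
C(t) = C_in + (C₀ − C_in) e^(−t/τ). Set C = 0.8916 and solve for t:
e^(−t/τ) = (C − C_in)/(C₀ − C_in) = (0.8916 − 0.9378)/(0.2771 − 0.9378) = 0.0699258
t = −τ ln(…) = 56.2776 × 2.66032 = 149.716 min.

149.7 min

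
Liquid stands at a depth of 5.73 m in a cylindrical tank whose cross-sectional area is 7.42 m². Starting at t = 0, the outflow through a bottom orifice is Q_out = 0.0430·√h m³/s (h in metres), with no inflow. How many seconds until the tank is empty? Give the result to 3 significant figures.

Mass balance (ρ constant): A dh/dt = −0.0430 √h.
∫ h^(−1/2) dh = −(0.0430/A) ∫ dt, giving 2√h = 2√h₀ − (0.0430/A) t.
Tank is empty when √h = 0: t_empty = 2A√h₀/0.0430.
t_empty = 2·7.42·√5.73/0.0430 = 14.840·2.3937/0.0430 = 826.12 s.

826 s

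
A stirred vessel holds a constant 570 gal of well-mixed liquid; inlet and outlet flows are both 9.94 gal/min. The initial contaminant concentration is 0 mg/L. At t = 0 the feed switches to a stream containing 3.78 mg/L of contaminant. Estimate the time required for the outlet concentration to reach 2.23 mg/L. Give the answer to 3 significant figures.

51.1 min

Species balance: V dC/dt = Q(C_in − C) ⇒ τ = V/Q = 57.344 min.
C(t) = C_in + (C₀ − C_in) e^(−t/τ). Set C = 2.23 and solve for t:
e^(−t/τ) = (C − C_in)/(C₀ − C_in) = (2.23 − 3.78)/(0 − 3.78) = 0.41005
t = −τ ln(…) = 57.344 × 0.89147 = 51.120 min.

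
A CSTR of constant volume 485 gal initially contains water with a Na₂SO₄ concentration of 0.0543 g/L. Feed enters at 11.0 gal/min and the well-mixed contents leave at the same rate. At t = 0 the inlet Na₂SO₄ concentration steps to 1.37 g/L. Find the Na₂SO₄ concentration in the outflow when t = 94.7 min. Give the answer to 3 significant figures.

1.22 g/L

Transient balance on the dissolved component: V dC/dt = Q(C_in − C).
Time constant τ = V/Q = 485/11.0 = 44.091 min.
Solution: C(t) = C_in + (C₀ − C_in) e^(−t/τ).
C(94.7) = 1.37 + (0.0543 − 1.37)·e^(−94.7/44.091) = 1.37 + (-1.3157)·0.11674 = 1.2164 g/L.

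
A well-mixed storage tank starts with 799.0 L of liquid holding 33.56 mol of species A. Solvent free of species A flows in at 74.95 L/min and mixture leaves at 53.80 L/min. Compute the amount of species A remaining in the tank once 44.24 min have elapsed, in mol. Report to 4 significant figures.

4.671 mol

Let m(t) be the amount of species A. Volume: V(t) = V₀ + (Q_in − Q_out) t = 799.0 + 21.1500 t; V(44.24) = 1734.68 L.
Species balance (pure solvent in): dm/dt = −Q_out · m/V(t).
Separate: dm/m = −Q_out dt/V(t) ⇒ ln(m/m₀) = −(Q_out/(Q_in−Q_out)) ln(V/V₀).
m = m₀ (V₀/V)^(Q_out/(Q_in−Q_out)) = 33.56 × (799.0/1734.68)^(2.54374) = 4.67109 mol.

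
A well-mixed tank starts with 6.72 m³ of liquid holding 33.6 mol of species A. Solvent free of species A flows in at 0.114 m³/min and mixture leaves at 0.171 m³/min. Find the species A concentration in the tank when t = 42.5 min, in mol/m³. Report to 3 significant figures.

2.04 mol/m³

Total volume: dV/dt = Q_in − Q_out = -0.057000 m³/min, so V(t) = 6.72 − 0.057000 t and V(42.5) = 4.2975 m³.
Solute balance: dm/dt = 0 − Q_out C = −Q_out m/V(t).
dm/m = −Q_out dt/(V₀ − 0.057000 t); integrating gives ln(m/m₀) = −(Q_out/(Q_in−Q_out)) ln(V/V₀).
m = m₀ (V₀/V)^(Q_out/(Q_in−Q_out)) = 33.6 × (6.72/4.2975)^(-3.0000) = 8.7878 mol.
C = m/V = 8.7878/4.2975 = 2.0449 mol/m³.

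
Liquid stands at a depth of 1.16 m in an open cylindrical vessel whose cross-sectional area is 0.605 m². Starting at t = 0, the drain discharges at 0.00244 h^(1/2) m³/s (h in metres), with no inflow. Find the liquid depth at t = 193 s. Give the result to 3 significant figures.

0.473 m

A dh/dt = −Q_out = −0.00244 √h.
∫ h^(−1/2) dh = −(0.00244/A) ∫ dt, giving 2√h = 2√h₀ − (0.00244/A) t.
√h = √1.16 − 0.00244·193/(2·0.605) = 1.0770 − 0.38919 = 0.68784.
h = 0.68784² = 0.47313 m.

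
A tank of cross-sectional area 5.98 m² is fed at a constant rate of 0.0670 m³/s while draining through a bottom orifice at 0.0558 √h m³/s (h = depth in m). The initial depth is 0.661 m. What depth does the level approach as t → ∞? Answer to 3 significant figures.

A dh/dt = Q_in − 0.0558 √h. Steady state requires inflow = outflow:
Q_in = 0.0558 √h_ss ⇒ √h_ss = 0.0670/0.0558 = 1.2007.
h_ss = 1.2007² = 1.4417 m. (Since h₀ = 0.661 m < h_ss, the level will rise toward this value.)

1.44 m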